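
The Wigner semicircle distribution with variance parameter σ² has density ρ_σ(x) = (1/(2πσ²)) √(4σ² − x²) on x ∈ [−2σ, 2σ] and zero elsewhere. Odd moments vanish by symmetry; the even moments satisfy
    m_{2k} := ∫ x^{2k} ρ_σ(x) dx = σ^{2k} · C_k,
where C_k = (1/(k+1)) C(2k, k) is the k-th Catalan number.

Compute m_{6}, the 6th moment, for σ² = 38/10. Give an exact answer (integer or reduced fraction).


By the scaled semicircle moment identity, m_{2k} = σ^{2k} · C_k with k = 3.
C_3 = (1/(k+1)) · C(2k, k) = (1/4) · C(6, 3) = (1/4) · 20 = 5.
σ^{2k} = (σ²)^k = (38/10)^3 = 6859/125.

Therefore m_{6} = σ^{6} · C_3 = (6859/125) · 5 = 6859/25.


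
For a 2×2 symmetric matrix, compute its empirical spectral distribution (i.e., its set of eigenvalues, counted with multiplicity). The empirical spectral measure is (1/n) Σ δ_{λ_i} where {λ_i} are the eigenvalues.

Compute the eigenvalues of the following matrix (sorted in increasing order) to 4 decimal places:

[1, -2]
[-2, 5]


Since M is real symmetric, both eigenvalues are real; they are the roots of det(λI − M) = λ² − (tr M) λ + det M.
tr M = 1 + 5 = 6.
det M = 1·5 − (-2)² = 5 − 4 = 1.
Characteristic polynomial: λ² − 6λ + 1 = 0.
Discriminant Δ = (tr M)² − 4·det M = 36 − 4 = 32; √Δ = 5.656854.
λ = (tr M ± √Δ)/2 = (6 ± 5.656854)/2, giving (tr M − √Δ)/2 = 0.1716 and (tr M + √Δ)/2 = 5.8284.

Eigenvalues sorted in increasing order: [0.1716, 5.8284].


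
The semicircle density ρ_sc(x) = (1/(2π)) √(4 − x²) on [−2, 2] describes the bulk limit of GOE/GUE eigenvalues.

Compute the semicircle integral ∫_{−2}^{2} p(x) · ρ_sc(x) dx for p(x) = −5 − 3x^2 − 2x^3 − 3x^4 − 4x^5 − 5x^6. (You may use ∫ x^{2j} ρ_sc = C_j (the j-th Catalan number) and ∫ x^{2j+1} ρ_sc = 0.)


Write p(x) = Σ a_i x^i, split into monomials and integrate each against ρ_sc separately.
Using ∫ x^{2j} ρ_sc = C_j = (1/(j+1)) C(2j, j) (Catalan numbers) and ∫ x^{2j+1} ρ_sc = 0 (odd monomials vanish by symmetry):
  i = 0 (even): a_0 · C_{0} = -5 · 1 = -5
  i = 2 (even): a_2 · C_{1} = -3 · 1 = -3
  i = 3 (odd): ∫ x^3 ρ_sc = 0 (vanishes)
  i = 4 (even): a_4 · C_{2} = -3 · 2 = -6
  i = 5 (odd): ∫ x^5 ρ_sc = 0 (vanishes)
  i = 6 (even): a_6 · C_{3} = -5 · 5 = -25

Summing the contributions: ∫_{−2}^{2} p(x) ρ_sc(x) dx = (-5) + (-3) + (-6) + (-25) = -39.


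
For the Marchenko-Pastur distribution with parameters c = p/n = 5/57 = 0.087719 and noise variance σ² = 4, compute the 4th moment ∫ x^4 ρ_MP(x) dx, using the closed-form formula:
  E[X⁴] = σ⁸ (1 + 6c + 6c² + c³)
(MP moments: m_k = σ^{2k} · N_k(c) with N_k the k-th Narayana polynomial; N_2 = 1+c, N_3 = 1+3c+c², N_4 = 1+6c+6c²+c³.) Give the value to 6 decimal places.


E[X⁴] = σ⁸ (1 + 6c + 6c² + c³) (fourth MP moment). With σ² = 4 (so σ⁸ = 256) and c = 5/57 = 0.087719: E[X⁴] = 256 · (1 + 6·0.087719 + 6·(0.087719)² + (0.087719)³) = 256 · 1.573159.

So E[X^4] = 402.728656.


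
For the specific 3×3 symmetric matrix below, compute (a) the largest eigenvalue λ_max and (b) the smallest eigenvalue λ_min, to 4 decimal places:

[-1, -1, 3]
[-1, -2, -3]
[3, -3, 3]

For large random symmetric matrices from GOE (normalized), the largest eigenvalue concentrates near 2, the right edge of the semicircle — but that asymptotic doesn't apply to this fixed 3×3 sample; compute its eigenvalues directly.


Since M is real symmetric, all three eigenvalues are real; they are the roots of det(λI − M) = λ³ − (tr M) λ² + s λ − det M, where s is the sum of the principal 2×2 minors.
tr M = -1 + (-2) + 3 = 0.
s = ((-1)·(-2) − (-1)²) + ((-1)·3 − 3²) + ((-2)·3 − (-3)²) = 1 + (-12) + (-15) = -26.
det M (expand along row 1) = (-1)·(-15) − (-1)·6 + 3·9 = 48.
Characteristic polynomial: λ³ − 26λ − 48 = 0.
Substitute λ = y + (tr M)/3 = y + 0.000000 to remove the quadratic term: y³ + p·y + q = 0 with p = s − (tr M)²/3 = -26.000000 and q = −2(tr M)³/27 + (tr M)·s/3 − det M = -48.000000.
Three real roots ⇒ use the trigonometric (Viète) form: r = 2√(−p/3) = 5.887841, φ = arccos(3q/(p·r)) = arccos(0.940661) = 0.346224 rad.
y_k = r·cos(φ/3 − 2πk/3) for k = 0, 1, 2 gives y = 5.848674, -2.337175, -3.511499.
λ_k = y_k + 0.000000 gives λ = 5.8487, -2.3372, -3.5115 (check: the sum is 0.0000 = tr M).

Hence λ_max = 5.8487 and λ_min = -3.5115.


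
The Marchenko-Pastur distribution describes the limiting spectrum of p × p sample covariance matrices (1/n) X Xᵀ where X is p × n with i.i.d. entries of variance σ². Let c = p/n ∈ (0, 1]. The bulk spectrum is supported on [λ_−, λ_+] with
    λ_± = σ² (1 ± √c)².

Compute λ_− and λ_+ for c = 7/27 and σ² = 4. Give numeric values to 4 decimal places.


c = 7/27 = 0.259259; √c = 0.509175.
λ_− = σ² (1 − √c)² = 4 · (1 − 0.509175)² = 4 · (0.490825)² = 0.963636.
λ_+ = σ² (1 + √c)² = 4 · (1 + 0.509175)² = 4 · (1.509175)² = 9.110438.

Rounded to 4 decimal places: λ_− ≈ 0.9636, λ_+ ≈ 9.1104.


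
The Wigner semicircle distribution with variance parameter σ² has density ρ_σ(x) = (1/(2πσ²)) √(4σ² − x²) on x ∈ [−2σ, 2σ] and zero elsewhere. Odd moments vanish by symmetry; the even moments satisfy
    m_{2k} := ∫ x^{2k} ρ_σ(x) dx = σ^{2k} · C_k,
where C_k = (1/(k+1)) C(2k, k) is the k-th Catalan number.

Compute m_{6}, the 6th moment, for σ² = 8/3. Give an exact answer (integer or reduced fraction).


By the scaled semicircle moment identity, m_{2k} = σ^{2k} · C_k with k = 3.
C_3 = (1/(k+1)) · C(2k, k) = (1/4) · C(6, 3) = (1/4) · 20 = 5.
σ^{2k} = (σ²)^k = (8/3)^3 = 512/27.

Therefore m_{6} = σ^{6} · C_3 = (512/27) · 5 = 2560/27.


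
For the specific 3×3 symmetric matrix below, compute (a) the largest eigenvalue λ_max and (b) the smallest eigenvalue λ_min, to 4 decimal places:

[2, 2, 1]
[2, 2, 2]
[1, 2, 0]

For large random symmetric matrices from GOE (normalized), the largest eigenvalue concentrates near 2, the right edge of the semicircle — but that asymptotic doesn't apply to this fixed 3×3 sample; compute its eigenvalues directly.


Since M is real symmetric, all three eigenvalues are real; they are the roots of det(λI − M) = λ³ − (tr M) λ² + s λ − det M, where s is the sum of the principal 2×2 minors.
tr M = 2 + 2 + 0 = 4.
s = (2·2 − 2²) + (2·0 − 1²) + (2·0 − 2²) = 0 + (-1) + (-4) = -5.
det M (expand along row 1) = 2·(-4) − 2·(-2) + 1·2 = -2.
Characteristic polynomial: λ³ − 4λ² − 5λ + 2 = 0.
Substitute λ = y + (tr M)/3 = y + 1.333333 to remove the quadratic term: y³ + p·y + q = 0 with p = s − (tr M)²/3 = -10.333333 and q = −2(tr M)³/27 + (tr M)·s/3 − det M = -9.407407.
Three real roots ⇒ use the trigonometric (Viète) form: r = 2√(−p/3) = 3.711843, φ = arccos(3q/(p·r)) = arccos(0.735802) = 0.743946 rad.
y_k = r·cos(φ/3 − 2πk/3) for k = 0, 1, 2 gives y = 3.598297, -1.010143, -2.588153.
λ_k = y_k + 1.333333 gives λ = 4.9316, 0.3232, -1.2548 (check: the sum is 4.0000 = tr M).

Hence λ_max = 4.9316 and λ_min = -1.2548.


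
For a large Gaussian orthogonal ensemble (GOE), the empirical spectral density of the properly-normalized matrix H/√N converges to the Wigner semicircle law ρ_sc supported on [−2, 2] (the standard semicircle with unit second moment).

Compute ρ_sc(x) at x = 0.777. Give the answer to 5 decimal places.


ρ_sc(x) = (1/(2π)) √(4 − x²). With x = 0.777:
  4 − x² = 4 − (0.777)² = 4 − 0.603729 = 3.396271.
  √(4 − x²) = 1.842897.
  1/(2π) = 0.159155.
  ρ_sc(0.777) = 0.159155 · 1.842897 = 0.293306.

Rounded to 5 decimal places: ρ_sc(0.777) ≈ 0.29331.


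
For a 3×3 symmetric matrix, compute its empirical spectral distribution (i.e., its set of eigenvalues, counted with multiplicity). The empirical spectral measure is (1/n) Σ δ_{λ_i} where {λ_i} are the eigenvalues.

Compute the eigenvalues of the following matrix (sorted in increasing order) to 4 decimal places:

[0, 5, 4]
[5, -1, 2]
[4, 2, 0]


Since M is real symmetric, all three eigenvalues are real; they are the roots of det(λI − M) = λ³ − (tr M) λ² + s λ − det M, where s is the sum of the principal 2×2 minors.
tr M = 0 + (-1) + 0 = -1.
s = (0·(-1) − 5²) + (0·0 − 4²) + ((-1)·0 − 2²) = -25 + (-16) + (-4) = -45.
det M (expand along row 1) = 0·(-4) − 5·(-8) + 4·14 = 96.
Characteristic polynomial: λ³ + λ² − 45λ − 96 = 0.
Substitute λ = y + (tr M)/3 = y − 0.333333 to remove the quadratic term: y³ + p·y + q = 0 with p = s − (tr M)²/3 = -45.333333 and q = −2(tr M)³/27 + (tr M)·s/3 − det M = -80.925926.
Three real roots ⇒ use the trigonometric (Viète) form: r = 2√(−p/3) = 7.774603, φ = arccos(3q/(p·r)) = arccos(0.688832) = 0.810920 rad.
y_k = r·cos(φ/3 − 2πk/3) for k = 0, 1, 2 gives y = 7.492299, -1.948256, -5.544044.
λ_k = y_k − 0.333333 gives λ = 7.1590, -2.2816, -5.8774 (check: the sum is -1.0000 = tr M).

Eigenvalues sorted in increasing order: [-5.8774, -2.2816, 7.1590].


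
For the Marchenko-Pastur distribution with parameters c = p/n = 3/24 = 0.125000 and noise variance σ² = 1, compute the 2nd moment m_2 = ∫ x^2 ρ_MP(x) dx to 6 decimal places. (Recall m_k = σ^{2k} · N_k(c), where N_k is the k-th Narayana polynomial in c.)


E[X²] = σ⁴ (1 + c) (second MP moment). With σ² = 1 (so σ⁴ = 1) and c = 3/24 = 0.125000: E[X²] = 1 · (1 + 0.125000) = 1 · 1.125000.

So E[X^2] = 1.125000.


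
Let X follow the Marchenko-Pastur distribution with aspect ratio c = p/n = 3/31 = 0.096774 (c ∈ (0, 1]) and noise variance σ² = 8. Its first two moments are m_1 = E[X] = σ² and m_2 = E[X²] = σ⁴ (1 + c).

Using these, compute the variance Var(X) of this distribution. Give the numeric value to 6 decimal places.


m_1 = E[X] = σ² = 8, so m_1² = 64.
m_2 = E[X²] = σ⁴ (1 + c) = 64 · (1 + 0.096774) = 64 · 1.096774 = 70.193548.
(Note m_2 − m_1² simplifies to c · σ⁴ = 0.096774 · 64.)

Var(X) = m_2 − m_1² = 70.193548 − 64 = 6.193548.


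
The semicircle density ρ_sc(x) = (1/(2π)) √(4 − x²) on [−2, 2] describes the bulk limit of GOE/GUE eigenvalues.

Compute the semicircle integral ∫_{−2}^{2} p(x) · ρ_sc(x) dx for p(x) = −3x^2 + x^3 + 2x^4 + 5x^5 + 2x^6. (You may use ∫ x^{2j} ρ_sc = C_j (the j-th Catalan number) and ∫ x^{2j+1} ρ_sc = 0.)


Write p(x) = Σ a_i x^i, split into monomials and integrate each against ρ_sc separately.
Using ∫ x^{2j} ρ_sc = C_j = (1/(j+1)) C(2j, j) (Catalan numbers) and ∫ x^{2j+1} ρ_sc = 0 (odd monomials vanish by symmetry):
  i = 2 (even): a_2 · C_{1} = -3 · 1 = -3
  i = 3 (odd): ∫ x^3 ρ_sc = 0 (vanishes)
  i = 4 (even): a_4 · C_{2} = 2 · 2 = 4
  i = 5 (odd): ∫ x^5 ρ_sc = 0 (vanishes)
  i = 6 (even): a_6 · C_{3} = 2 · 5 = 10

Summing the contributions: ∫_{−2}^{2} p(x) ρ_sc(x) dx = (-3) + 4 + 10 = 11.


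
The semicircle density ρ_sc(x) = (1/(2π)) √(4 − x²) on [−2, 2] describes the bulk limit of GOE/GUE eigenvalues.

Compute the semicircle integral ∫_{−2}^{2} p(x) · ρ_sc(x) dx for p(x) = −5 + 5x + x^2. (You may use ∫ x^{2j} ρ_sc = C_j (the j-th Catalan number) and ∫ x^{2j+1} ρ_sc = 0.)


Write p(x) = Σ a_i x^i, split into monomials and integrate each against ρ_sc separately.
Using ∫ x^{2j} ρ_sc = C_j = (1/(j+1)) C(2j, j) (Catalan numbers) and ∫ x^{2j+1} ρ_sc = 0 (odd monomials vanish by symmetry):
  i = 0 (even): a_0 · C_{0} = -5 · 1 = -5
  i = 1 (odd): ∫ x^1 ρ_sc = 0 (vanishes)
  i = 2 (even): a_2 · C_{1} = 1 · 1 = 1

Summing the contributions: ∫_{−2}^{2} p(x) ρ_sc(x) dx = (-5) + 1 = -4.


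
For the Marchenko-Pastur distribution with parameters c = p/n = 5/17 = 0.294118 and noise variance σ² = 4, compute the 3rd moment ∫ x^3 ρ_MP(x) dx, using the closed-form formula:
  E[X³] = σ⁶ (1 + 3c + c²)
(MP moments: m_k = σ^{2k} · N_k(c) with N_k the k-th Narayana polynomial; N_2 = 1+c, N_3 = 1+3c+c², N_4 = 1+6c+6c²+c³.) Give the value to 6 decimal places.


E[X³] = σ⁶ (1 + 3c + c²) (third MP moment). With σ² = 4 (so σ⁶ = 64) and c = 5/17 = 0.294118: E[X³] = 64 · (1 + 3·0.294118 + (0.294118)²) = 64 · 1.968858.

So E[X^3] = 126.006920.


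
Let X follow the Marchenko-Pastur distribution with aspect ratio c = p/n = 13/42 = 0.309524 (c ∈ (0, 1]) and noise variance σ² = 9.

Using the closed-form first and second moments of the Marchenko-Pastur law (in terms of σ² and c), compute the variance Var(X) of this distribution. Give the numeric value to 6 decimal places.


Recall the MP moments m_1 = E[X] = σ² and m_2 = E[X²] = σ⁴ (1 + c).
m_1 = E[X] = σ² = 9, so m_1² = 81.
m_2 = E[X²] = σ⁴ (1 + c) = 81 · (1 + 0.309524) = 81 · 1.309524 = 106.071429.
(Note m_2 − m_1² simplifies to c · σ⁴ = 0.309524 · 81.)

Var(X) = m_2 − m_1² = 106.071429 − 81 = 25.071429.


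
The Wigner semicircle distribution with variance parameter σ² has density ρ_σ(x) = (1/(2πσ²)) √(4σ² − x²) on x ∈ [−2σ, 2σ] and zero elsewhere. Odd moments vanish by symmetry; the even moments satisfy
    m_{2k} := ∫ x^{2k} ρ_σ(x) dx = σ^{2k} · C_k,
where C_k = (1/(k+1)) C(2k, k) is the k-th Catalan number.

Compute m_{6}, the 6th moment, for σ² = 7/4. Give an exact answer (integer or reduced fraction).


By the scaled semicircle moment identity, m_{2k} = σ^{2k} · C_k with k = 3.
C_3 = (1/(k+1)) · C(2k, k) = (1/4) · C(6, 3) = (1/4) · 20 = 5.
σ^{2k} = (σ²)^k = (7/4)^3 = 343/64.

Therefore m_{6} = σ^{6} · C_3 = (343/64) · 5 = 1715/64.


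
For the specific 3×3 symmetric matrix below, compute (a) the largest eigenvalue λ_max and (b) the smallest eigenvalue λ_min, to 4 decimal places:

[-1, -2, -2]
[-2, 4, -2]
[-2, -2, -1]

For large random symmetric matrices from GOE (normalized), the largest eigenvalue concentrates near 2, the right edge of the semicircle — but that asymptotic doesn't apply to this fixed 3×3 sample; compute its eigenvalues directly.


Since M is real symmetric, all three eigenvalues are real; they are the roots of det(λI − M) = λ³ − (tr M) λ² + s λ − det M, where s is the sum of the principal 2×2 minors.
tr M = -1 + 4 + (-1) = 2.
s = ((-1)·4 − (-2)²) + ((-1)·(-1) − (-2)²) + (4·(-1) − (-2)²) = -8 + (-3) + (-8) = -19.
det M (expand along row 1) = (-1)·(-8) − (-2)·(-2) + (-2)·12 = -20.
Characteristic polynomial: λ³ − 2λ² − 19λ + 20 = 0.
Substitute λ = y + (tr M)/3 = y + 0.666667 to remove the quadratic term: y³ + p·y + q = 0 with p = s − (tr M)²/3 = -20.333333 and q = −2(tr M)³/27 + (tr M)·s/3 − det M = 6.740741.
Three real roots ⇒ use the trigonometric (Viète) form: r = 2√(−p/3) = 5.206833, φ = arccos(3q/(p·r)) = arccos(-0.191006) = 1.762983 rad.
y_k = r·cos(φ/3 − 2πk/3) for k = 0, 1, 2 gives y = 4.333333, 0.333333, -4.666667.
λ_k = y_k + 0.666667 gives λ = 5.0000, 1.0000, -4.0000 (check: the sum is 2.0000 = tr M).

Hence λ_max = 5.0000 and λ_min = -4.0000.


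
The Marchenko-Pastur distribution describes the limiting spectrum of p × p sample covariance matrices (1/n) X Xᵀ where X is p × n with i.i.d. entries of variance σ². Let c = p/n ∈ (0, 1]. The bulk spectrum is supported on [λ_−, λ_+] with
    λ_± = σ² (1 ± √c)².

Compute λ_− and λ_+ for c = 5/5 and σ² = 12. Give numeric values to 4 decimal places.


c = 5/5 = 1.000000; √c = 1.000000.
λ_− = σ² (1 − √c)² = 12 · (1 − 1.000000)² = 12 · (0.000000)² = 0.000000.
λ_+ = σ² (1 + √c)² = 12 · (1 + 1.000000)² = 12 · (2.000000)² = 48.000000.

Rounded to 4 decimal places: λ_− ≈ 0.0000, λ_+ ≈ 48.0000.


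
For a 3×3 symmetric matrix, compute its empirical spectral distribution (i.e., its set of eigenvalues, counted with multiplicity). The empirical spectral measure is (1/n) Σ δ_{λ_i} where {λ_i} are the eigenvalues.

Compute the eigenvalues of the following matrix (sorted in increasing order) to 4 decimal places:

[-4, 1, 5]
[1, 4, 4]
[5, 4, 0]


Since M is real symmetric, all three eigenvalues are real; they are the roots of det(λI − M) = λ³ − (tr M) λ² + s λ − det M, where s is the sum of the principal 2×2 minors.
tr M = -4 + 4 + 0 = 0.
s = ((-4)·4 − 1²) + ((-4)·0 − 5²) + (4·0 − 4²) = -17 + (-25) + (-16) = -58.
det M (expand along row 1) = (-4)·(-16) − 1·(-20) + 5·(-16) = 4.
Characteristic polynomial: λ³ − 58λ − 4 = 0.
Substitute λ = y + (tr M)/3 = y + 0.000000 to remove the quadratic term: y³ + p·y + q = 0 with p = s − (tr M)²/3 = -58.000000 and q = −2(tr M)³/27 + (tr M)·s/3 − det M = -4.000000.
Three real roots ⇒ use the trigonometric (Viète) form: r = 2√(−p/3) = 8.793937, φ = arccos(3q/(p·r)) = arccos(0.023527) = 1.547267 rad.
y_k = r·cos(φ/3 − 2πk/3) for k = 0, 1, 2 gives y = 7.650024, -0.068971, -7.581053.
λ_k = y_k + 0.000000 gives λ = 7.6500, -0.0690, -7.5811 (check: the sum is 0.0000 = tr M).

Eigenvalues sorted in increasing order: [-7.5811, -0.0690, 7.6500].


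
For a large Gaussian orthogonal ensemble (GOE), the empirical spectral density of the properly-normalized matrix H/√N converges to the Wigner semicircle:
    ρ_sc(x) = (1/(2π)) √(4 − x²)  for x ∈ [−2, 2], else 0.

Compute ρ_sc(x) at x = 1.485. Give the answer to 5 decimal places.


ρ_sc(x) = (1/(2π)) √(4 − x²). With x = 1.485:
  4 − x² = 4 − (1.485)² = 4 − 2.205225 = 1.794775.
  √(4 − x²) = 1.339692.
  1/(2π) = 0.159155.
  ρ_sc(1.485) = 0.159155 · 1.339692 = 0.213219.

Rounded to 5 decimal places: ρ_sc(1.485) ≈ 0.21322.


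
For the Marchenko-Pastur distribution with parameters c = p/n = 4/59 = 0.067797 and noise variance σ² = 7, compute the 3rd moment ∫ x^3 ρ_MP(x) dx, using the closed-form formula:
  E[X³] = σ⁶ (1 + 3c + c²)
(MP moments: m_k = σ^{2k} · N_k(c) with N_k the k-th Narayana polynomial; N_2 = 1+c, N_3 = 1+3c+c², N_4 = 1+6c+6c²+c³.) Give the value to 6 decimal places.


E[X³] = σ⁶ (1 + 3c + c²) (third MP moment). With σ² = 7 (so σ⁶ = 343) and c = 4/59 = 0.067797: E[X³] = 343 · (1 + 3·0.067797 + (0.067797)²) = 343 · 1.207986.

So E[X^3] = 414.339270.


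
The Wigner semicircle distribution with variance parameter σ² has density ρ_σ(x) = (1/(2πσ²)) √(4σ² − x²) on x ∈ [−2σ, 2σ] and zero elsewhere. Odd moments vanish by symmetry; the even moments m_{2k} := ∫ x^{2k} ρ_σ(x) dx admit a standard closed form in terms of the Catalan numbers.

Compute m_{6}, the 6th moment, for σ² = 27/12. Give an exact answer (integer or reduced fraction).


By the scaled semicircle moment identity, m_{2k} = σ^{2k} · C_k with k = 3.
C_3 = (1/(k+1)) · C(2k, k) = (1/4) · C(6, 3) = (1/4) · 20 = 5.
σ^{2k} = (σ²)^k = (27/12)^3 = 729/64.

Therefore m_{6} = σ^{6} · C_3 = (729/64) · 5 = 3645/64.


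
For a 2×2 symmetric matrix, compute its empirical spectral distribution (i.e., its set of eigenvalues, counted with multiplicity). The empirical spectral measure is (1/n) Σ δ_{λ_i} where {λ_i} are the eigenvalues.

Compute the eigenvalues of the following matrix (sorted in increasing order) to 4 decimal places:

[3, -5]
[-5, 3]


Since M is real symmetric, both eigenvalues are real; they are the roots of det(λI − M) = λ² − (tr M) λ + det M.
tr M = 3 + 3 = 6.
det M = 3·3 − (-5)² = 9 − 25 = -16.
Characteristic polynomial: λ² − 6λ − 16 = 0.
Discriminant Δ = (tr M)² − 4·det M = 36 − (-64) = 100; √Δ = 10.000000.
λ = (tr M ± √Δ)/2 = (6 ± 10.000000)/2, giving (tr M − √Δ)/2 = -2.0000 and (tr M + √Δ)/2 = 8.0000.

Eigenvalues sorted in increasing order: [-2.0000, 8.0000].


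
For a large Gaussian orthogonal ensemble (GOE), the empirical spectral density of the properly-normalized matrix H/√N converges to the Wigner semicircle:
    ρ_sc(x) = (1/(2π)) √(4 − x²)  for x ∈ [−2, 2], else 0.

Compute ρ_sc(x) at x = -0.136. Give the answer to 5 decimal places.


ρ_sc(x) = (1/(2π)) √(4 − x²). With x = -0.136:
  4 − x² = 4 − (-0.136)² = 4 − 0.018496 = 3.981504.
  √(4 − x²) = 1.995371.
  1/(2π) = 0.159155.
  ρ_sc(-0.136) = 0.159155 · 1.995371 = 0.317573.

Rounded to 5 decimal places: ρ_sc(-0.136) ≈ 0.31757.


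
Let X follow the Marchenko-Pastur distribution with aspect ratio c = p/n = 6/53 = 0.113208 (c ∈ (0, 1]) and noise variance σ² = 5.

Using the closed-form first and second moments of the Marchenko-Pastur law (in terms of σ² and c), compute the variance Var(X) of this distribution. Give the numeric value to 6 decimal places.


Recall the MP moments m_1 = E[X] = σ² and m_2 = E[X²] = σ⁴ (1 + c).
m_1 = E[X] = σ² = 5, so m_1² = 25.
m_2 = E[X²] = σ⁴ (1 + c) = 25 · (1 + 0.113208) = 25 · 1.113208 = 27.830189.
(Note m_2 − m_1² simplifies to c · σ⁴ = 0.113208 · 25.)

Var(X) = m_2 − m_1² = 27.830189 − 25 = 2.830189.


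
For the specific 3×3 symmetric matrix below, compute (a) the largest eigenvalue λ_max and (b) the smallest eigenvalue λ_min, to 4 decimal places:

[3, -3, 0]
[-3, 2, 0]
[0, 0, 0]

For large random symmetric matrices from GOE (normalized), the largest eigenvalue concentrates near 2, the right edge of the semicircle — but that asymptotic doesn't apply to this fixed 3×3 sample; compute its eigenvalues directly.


Since M is real symmetric, all three eigenvalues are real; they are the roots of det(λI − M) = λ³ − (tr M) λ² + s λ − det M, where s is the sum of the principal 2×2 minors.
tr M = 3 + 2 + 0 = 5.
s = (3·2 − (-3)²) + (3·0 − 0²) + (2·0 − 0²) = -3 + 0 + 0 = -3.
det M (expand along row 1) = 3·0 − (-3)·0 + 0·0 = 0.
Characteristic polynomial: λ³ − 5λ² − 3λ = 0.
Substitute λ = y + (tr M)/3 = y + 1.666667 to remove the quadratic term: y³ + p·y + q = 0 with p = s − (tr M)²/3 = -11.333333 and q = −2(tr M)³/27 + (tr M)·s/3 − det M = -14.259259.
Three real roots ⇒ use the trigonometric (Viète) form: r = 2√(−p/3) = 3.887301, φ = arccos(3q/(p·r)) = arccos(0.970985) = 0.241482 rad.
y_k = r·cos(φ/3 − 2πk/3) for k = 0, 1, 2 gives y = 3.874715, -1.666667, -2.208048.
λ_k = y_k + 1.666667 gives λ = 5.5414, 0.0000, -0.5414 (check: the sum is 5.0000 = tr M).

Hence λ_max = 5.5414 and λ_min = -0.5414.


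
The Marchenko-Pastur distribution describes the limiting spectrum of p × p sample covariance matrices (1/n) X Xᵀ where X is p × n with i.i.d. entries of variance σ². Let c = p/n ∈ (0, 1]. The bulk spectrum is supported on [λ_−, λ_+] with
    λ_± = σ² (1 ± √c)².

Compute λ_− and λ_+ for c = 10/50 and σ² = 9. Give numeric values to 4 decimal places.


c = 10/50 = 0.200000; √c = 0.447214.
λ_− = σ² (1 − √c)² = 9 · (1 − 0.447214)² = 9 · (0.552786)² = 2.750155.
λ_+ = σ² (1 + √c)² = 9 · (1 + 0.447214)² = 9 · (1.447214)² = 18.849845.

Rounded to 4 decimal places: λ_− ≈ 2.7502, λ_+ ≈ 18.8498.


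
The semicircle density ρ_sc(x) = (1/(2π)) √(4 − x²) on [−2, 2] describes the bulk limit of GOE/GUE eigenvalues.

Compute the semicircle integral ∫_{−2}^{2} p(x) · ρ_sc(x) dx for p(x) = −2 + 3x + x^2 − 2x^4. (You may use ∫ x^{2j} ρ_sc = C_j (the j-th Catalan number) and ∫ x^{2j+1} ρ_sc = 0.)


Write p(x) = Σ a_i x^i, split into monomials and integrate each against ρ_sc separately.
Using ∫ x^{2j} ρ_sc = C_j = (1/(j+1)) C(2j, j) (Catalan numbers) and ∫ x^{2j+1} ρ_sc = 0 (odd monomials vanish by symmetry):
  i = 0 (even): a_0 · C_{0} = -2 · 1 = -2
  i = 1 (odd): ∫ x^1 ρ_sc = 0 (vanishes)
  i = 2 (even): a_2 · C_{1} = 1 · 1 = 1
  i = 4 (even): a_4 · C_{2} = -2 · 2 = -4

Summing the contributions: ∫_{−2}^{2} p(x) ρ_sc(x) dx = (-2) + 1 + (-4) = -5.


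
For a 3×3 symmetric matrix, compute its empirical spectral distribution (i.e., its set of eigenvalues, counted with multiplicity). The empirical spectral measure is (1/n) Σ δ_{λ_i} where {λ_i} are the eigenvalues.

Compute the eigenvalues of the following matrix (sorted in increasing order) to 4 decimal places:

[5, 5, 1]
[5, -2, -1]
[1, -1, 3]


Since M is real symmetric, all three eigenvalues are real; they are the roots of det(λI − M) = λ³ − (tr M) λ² + s λ − det M, where s is the sum of the principal 2×2 minors.
tr M = 5 + (-2) + 3 = 6.
s = (5·(-2) − 5²) + (5·3 − 1²) + ((-2)·3 − (-1)²) = -35 + 14 + (-7) = -28.
det M (expand along row 1) = 5·(-7) − 5·16 + 1·(-3) = -118.
Characteristic polynomial: λ³ − 6λ² − 28λ + 118 = 0.
Substitute λ = y + (tr M)/3 = y + 2.000000 to remove the quadratic term: y³ + p·y + q = 0 with p = s − (tr M)²/3 = -40.000000 and q = −2(tr M)³/27 + (tr M)·s/3 − det M = 46.000000.
Three real roots ⇒ use the trigonometric (Viète) form: r = 2√(−p/3) = 7.302967, φ = arccos(3q/(p·r)) = arccos(-0.472411) = 2.062820 rad.
y_k = r·cos(φ/3 − 2πk/3) for k = 0, 1, 2 gives y = 5.643494, 1.192383, -6.835876.
λ_k = y_k + 2.000000 gives λ = 7.6435, 3.1924, -4.8359 (check: the sum is 6.0000 = tr M).

Eigenvalues sorted in increasing order: [-4.8359, 3.1924, 7.6435].


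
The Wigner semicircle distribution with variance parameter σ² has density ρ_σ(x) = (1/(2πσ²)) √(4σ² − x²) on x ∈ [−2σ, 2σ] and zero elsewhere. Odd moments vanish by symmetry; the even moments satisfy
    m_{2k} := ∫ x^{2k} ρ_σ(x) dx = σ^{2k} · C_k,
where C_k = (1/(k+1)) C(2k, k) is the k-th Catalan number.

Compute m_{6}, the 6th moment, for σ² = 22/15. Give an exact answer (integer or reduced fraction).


By the scaled semicircle moment identity, m_{2k} = σ^{2k} · C_k with k = 3.
C_3 = (1/(k+1)) · C(2k, k) = (1/4) · C(6, 3) = (1/4) · 20 = 5.
σ^{2k} = (σ²)^k = (22/15)^3 = 10648/3375.

Therefore m_{6} = σ^{6} · C_3 = (10648/3375) · 5 = 10648/675.


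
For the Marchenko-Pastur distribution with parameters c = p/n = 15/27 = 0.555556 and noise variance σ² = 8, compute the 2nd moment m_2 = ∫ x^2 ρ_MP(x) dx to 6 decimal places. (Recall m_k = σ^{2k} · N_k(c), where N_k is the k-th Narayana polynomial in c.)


E[X²] = σ⁴ (1 + c) (second MP moment). With σ² = 8 (so σ⁴ = 64) and c = 15/27 = 0.555556: E[X²] = 64 · (1 + 0.555556) = 64 · 1.555556.

So E[X^2] = 99.555556.


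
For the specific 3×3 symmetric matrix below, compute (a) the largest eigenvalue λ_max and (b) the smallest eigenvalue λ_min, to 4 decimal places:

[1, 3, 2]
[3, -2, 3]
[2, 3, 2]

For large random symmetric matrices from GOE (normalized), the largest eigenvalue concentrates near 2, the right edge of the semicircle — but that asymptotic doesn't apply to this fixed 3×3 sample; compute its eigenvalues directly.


Since M is real symmetric, all three eigenvalues are real; they are the roots of det(λI − M) = λ³ − (tr M) λ² + s λ − det M, where s is the sum of the principal 2×2 minors.
tr M = 1 + (-2) + 2 = 1.
s = (1·(-2) − 3²) + (1·2 − 2²) + ((-2)·2 − 3²) = -11 + (-2) + (-13) = -26.
det M (expand along row 1) = 1·(-13) − 3·0 + 2·13 = 13.
Characteristic polynomial: λ³ − λ² − 26λ − 13 = 0.
Substitute λ = y + (tr M)/3 = y + 0.333333 to remove the quadratic term: y³ + p·y + q = 0 with p = s − (tr M)²/3 = -26.333333 and q = −2(tr M)³/27 + (tr M)·s/3 − det M = -21.740741.
Three real roots ⇒ use the trigonometric (Viète) form: r = 2√(−p/3) = 5.925463, φ = arccos(3q/(p·r)) = arccos(0.417992) = 1.139563 rad.
y_k = r·cos(φ/3 − 2πk/3) for k = 0, 1, 2 gives y = 5.503088, -0.848822, -4.654266.
λ_k = y_k + 0.333333 gives λ = 5.8364, -0.5155, -4.3209 (check: the sum is 1.0000 = tr M).

Hence λ_max = 5.8364 and λ_min = -4.3209.


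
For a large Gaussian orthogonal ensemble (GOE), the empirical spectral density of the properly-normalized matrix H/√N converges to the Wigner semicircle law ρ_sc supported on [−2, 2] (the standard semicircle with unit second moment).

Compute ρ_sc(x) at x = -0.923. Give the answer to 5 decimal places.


ρ_sc(x) = (1/(2π)) √(4 − x²). With x = -0.923:
  4 − x² = 4 − (-0.923)² = 4 − 0.851929 = 3.148071.
  √(4 − x²) = 1.774280.
  1/(2π) = 0.159155.
  ρ_sc(-0.923) = 0.159155 · 1.774280 = 0.282385.

Rounded to 5 decimal places: ρ_sc(-0.923) ≈ 0.28239.


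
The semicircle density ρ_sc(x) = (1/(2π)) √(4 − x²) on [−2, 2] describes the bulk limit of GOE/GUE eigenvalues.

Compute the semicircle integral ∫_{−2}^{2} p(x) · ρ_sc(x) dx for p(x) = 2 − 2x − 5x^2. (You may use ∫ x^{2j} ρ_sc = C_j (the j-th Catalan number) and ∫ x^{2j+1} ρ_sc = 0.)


Write p(x) = Σ a_i x^i, split into monomials and integrate each against ρ_sc separately.
Using ∫ x^{2j} ρ_sc = C_j = (1/(j+1)) C(2j, j) (Catalan numbers) and ∫ x^{2j+1} ρ_sc = 0 (odd monomials vanish by symmetry):
  i = 0 (even): a_0 · C_{0} = 2 · 1 = 2
  i = 1 (odd): ∫ x^1 ρ_sc = 0 (vanishes)
  i = 2 (even): a_2 · C_{1} = -5 · 1 = -5

Summing the contributions: ∫_{−2}^{2} p(x) ρ_sc(x) dx = 2 + (-5) = -3.


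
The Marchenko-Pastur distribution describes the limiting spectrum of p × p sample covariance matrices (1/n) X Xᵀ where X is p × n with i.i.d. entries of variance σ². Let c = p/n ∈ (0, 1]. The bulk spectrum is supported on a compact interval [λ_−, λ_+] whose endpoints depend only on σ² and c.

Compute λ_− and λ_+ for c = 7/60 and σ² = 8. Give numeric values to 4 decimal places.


c = 7/60 = 0.116667; √c = 0.341565.
λ_− = σ² (1 − √c)² = 8 · (1 − 0.341565)² = 8 · (0.658435)² = 3.468293.
λ_+ = σ² (1 + √c)² = 8 · (1 + 0.341565)² = 8 · (1.341565)² = 14.398374.

Rounded to 4 decimal places: λ_− ≈ 3.4683, λ_+ ≈ 14.3984.


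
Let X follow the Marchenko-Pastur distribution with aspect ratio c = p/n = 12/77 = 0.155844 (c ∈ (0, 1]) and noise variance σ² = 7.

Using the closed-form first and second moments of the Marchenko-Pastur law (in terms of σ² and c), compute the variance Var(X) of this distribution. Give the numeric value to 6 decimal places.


Recall the MP moments m_1 = E[X] = σ² and m_2 = E[X²] = σ⁴ (1 + c).
m_1 = E[X] = σ² = 7, so m_1² = 49.
m_2 = E[X²] = σ⁴ (1 + c) = 49 · (1 + 0.155844) = 49 · 1.155844 = 56.636364.
(Note m_2 − m_1² simplifies to c · σ⁴ = 0.155844 · 49.)

Var(X) = m_2 − m_1² = 56.636364 − 49 = 7.636364.


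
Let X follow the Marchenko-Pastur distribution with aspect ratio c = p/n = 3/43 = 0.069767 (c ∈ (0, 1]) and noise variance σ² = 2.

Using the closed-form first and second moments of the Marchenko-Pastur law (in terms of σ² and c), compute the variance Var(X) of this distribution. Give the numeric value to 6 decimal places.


Recall the MP moments m_1 = E[X] = σ² and m_2 = E[X²] = σ⁴ (1 + c).
m_1 = E[X] = σ² = 2, so m_1² = 4.
m_2 = E[X²] = σ⁴ (1 + c) = 4 · (1 + 0.069767) = 4 · 1.069767 = 4.279070.
(Note m_2 − m_1² simplifies to c · σ⁴ = 0.069767 · 4.)

Var(X) = m_2 − m_1² = 4.279070 − 4 = 0.279070.


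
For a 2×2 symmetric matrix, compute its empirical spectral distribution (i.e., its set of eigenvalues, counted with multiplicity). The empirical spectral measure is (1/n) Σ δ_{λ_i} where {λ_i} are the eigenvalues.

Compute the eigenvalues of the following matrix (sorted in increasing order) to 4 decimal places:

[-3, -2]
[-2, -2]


Since M is real symmetric, both eigenvalues are real; they are the roots of det(λI − M) = λ² − (tr M) λ + det M.
tr M = -3 + (-2) = -5.
det M = (-3)·(-2) − (-2)² = 6 − 4 = 2.
Characteristic polynomial: λ² + 5λ + 2 = 0.
Discriminant Δ = (tr M)² − 4·det M = 25 − 8 = 17; √Δ = 4.123106.
λ = (tr M ± √Δ)/2 = (-5 ± 4.123106)/2, giving (tr M − √Δ)/2 = -4.5616 and (tr M + √Δ)/2 = -0.4384.

Eigenvalues sorted in increasing order: [-4.5616, -0.4384].


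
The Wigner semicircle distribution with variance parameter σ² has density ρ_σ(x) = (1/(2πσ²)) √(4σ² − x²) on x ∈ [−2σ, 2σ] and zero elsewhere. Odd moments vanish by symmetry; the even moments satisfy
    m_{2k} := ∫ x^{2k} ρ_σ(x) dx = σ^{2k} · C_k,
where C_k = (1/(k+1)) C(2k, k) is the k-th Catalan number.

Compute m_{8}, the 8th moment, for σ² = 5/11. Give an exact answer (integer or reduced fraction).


By the scaled semicircle moment identity, m_{2k} = σ^{2k} · C_k with k = 4.
C_4 = (1/(k+1)) · C(2k, k) = (1/5) · C(8, 4) = (1/5) · 70 = 14.
σ^{2k} = (σ²)^k = (5/11)^4 = 625/14641.

Therefore m_{8} = σ^{8} · C_4 = (625/14641) · 14 = 8750/14641.


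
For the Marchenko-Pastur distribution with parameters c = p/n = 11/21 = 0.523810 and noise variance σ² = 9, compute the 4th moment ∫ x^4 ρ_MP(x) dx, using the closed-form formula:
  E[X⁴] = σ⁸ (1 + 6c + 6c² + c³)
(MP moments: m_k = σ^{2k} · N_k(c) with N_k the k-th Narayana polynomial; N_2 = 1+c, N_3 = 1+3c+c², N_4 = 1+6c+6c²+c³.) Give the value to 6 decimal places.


E[X⁴] = σ⁸ (1 + 6c + 6c² + c³) (fourth MP moment). With σ² = 9 (so σ⁸ = 6561) and c = 11/21 = 0.523810: E[X⁴] = 6561 · (1 + 6·0.523810 + 6·(0.523810)² + (0.523810)³) = 6561 · 5.932837.

So E[X^4] = 38925.341108.


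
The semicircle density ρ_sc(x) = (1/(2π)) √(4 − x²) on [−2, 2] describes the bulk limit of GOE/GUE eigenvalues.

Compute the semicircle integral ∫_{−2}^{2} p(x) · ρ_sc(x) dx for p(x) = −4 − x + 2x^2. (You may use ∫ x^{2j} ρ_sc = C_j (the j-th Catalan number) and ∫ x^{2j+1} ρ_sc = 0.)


Write p(x) = Σ a_i x^i, split into monomials and integrate each against ρ_sc separately.
Using ∫ x^{2j} ρ_sc = C_j = (1/(j+1)) C(2j, j) (Catalan numbers) and ∫ x^{2j+1} ρ_sc = 0 (odd monomials vanish by symmetry):
  i = 0 (even): a_0 · C_{0} = -4 · 1 = -4
  i = 1 (odd): ∫ x^1 ρ_sc = 0 (vanishes)
  i = 2 (even): a_2 · C_{1} = 2 · 1 = 2

Summing the contributions: ∫_{−2}^{2} p(x) ρ_sc(x) dx = (-4) + 2 = -2.


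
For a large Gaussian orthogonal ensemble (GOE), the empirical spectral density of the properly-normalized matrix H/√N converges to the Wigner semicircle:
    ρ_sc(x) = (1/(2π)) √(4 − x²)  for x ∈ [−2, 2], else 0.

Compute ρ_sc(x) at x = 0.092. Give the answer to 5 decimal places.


ρ_sc(x) = (1/(2π)) √(4 − x²). With x = 0.092:
  4 − x² = 4 − (0.092)² = 4 − 0.008464 = 3.991536.
  √(4 − x²) = 1.997883.
  1/(2π) = 0.159155.
  ρ_sc(0.092) = 0.159155 · 1.997883 = 0.317973.

Rounded to 5 decimal places: ρ_sc(0.092) ≈ 0.31797.


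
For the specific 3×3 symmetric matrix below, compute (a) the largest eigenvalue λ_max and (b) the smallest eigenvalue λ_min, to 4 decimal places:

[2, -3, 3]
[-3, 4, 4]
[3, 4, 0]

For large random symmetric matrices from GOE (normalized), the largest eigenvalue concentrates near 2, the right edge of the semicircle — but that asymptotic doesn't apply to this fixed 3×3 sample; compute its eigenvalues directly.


Since M is real symmetric, all three eigenvalues are real; they are the roots of det(λI − M) = λ³ − (tr M) λ² + s λ − det M, where s is the sum of the principal 2×2 minors.
tr M = 2 + 4 + 0 = 6.
s = (2·4 − (-3)²) + (2·0 − 3²) + (4·0 − 4²) = -1 + (-9) + (-16) = -26.
det M (expand along row 1) = 2·(-16) − (-3)·(-12) + 3·(-24) = -140.
Characteristic polynomial: λ³ − 6λ² − 26λ + 140 = 0.
Substitute λ = y + (tr M)/3 = y + 2.000000 to remove the quadratic term: y³ + p·y + q = 0 with p = s − (tr M)²/3 = -38.000000 and q = −2(tr M)³/27 + (tr M)·s/3 − det M = 72.000000.
Three real roots ⇒ use the trigonometric (Viète) form: r = 2√(−p/3) = 7.118052, φ = arccos(3q/(p·r)) = arccos(-0.798563) = 2.495700 rad.
y_k = r·cos(φ/3 − 2πk/3) for k = 0, 1, 2 gives y = 4.793813, 2.159904, -6.953717.
λ_k = y_k + 2.000000 gives λ = 6.7938, 4.1599, -4.9537 (check: the sum is 6.0000 = tr M).

Hence λ_max = 6.7938 and λ_min = -4.9537.


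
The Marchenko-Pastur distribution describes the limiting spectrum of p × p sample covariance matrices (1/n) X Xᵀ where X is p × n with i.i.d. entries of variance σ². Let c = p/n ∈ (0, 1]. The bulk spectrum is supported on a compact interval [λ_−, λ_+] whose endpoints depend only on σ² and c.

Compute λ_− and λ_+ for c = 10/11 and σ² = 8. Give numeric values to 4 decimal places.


c = 10/11 = 0.909091; √c = 0.953463.
λ_− = σ² (1 − √c)² = 8 · (1 − 0.953463)² = 8 · (0.046537)² = 0.017326.
λ_+ = σ² (1 + √c)² = 8 · (1 + 0.953463)² = 8 · (1.953463)² = 30.528129.

Rounded to 4 decimal places: λ_− ≈ 0.0173, λ_+ ≈ 30.5281.


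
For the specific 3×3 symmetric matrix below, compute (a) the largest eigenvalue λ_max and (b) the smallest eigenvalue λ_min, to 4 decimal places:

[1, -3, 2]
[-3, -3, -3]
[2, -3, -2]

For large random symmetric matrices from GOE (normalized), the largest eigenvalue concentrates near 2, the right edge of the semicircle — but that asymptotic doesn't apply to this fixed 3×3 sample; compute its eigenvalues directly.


Since M is real symmetric, all three eigenvalues are real; they are the roots of det(λI − M) = λ³ − (tr M) λ² + s λ − det M, where s is the sum of the principal 2×2 minors.
tr M = 1 + (-3) + (-2) = -4.
s = (1·(-3) − (-3)²) + (1·(-2) − 2²) + ((-3)·(-2) − (-3)²) = -12 + (-6) + (-3) = -21.
det M (expand along row 1) = 1·(-3) − (-3)·12 + 2·15 = 63.
Characteristic polynomial: λ³ + 4λ² − 21λ − 63 = 0.
Substitute λ = y + (tr M)/3 = y − 1.333333 to remove the quadratic term: y³ + p·y + q = 0 with p = s − (tr M)²/3 = -26.333333 and q = −2(tr M)³/27 + (tr M)·s/3 − det M = -30.259259.
Three real roots ⇒ use the trigonometric (Viète) form: r = 2√(−p/3) = 5.925463, φ = arccos(3q/(p·r)) = arccos(0.581770) = 0.949893 rad.
y_k = r·cos(φ/3 − 2πk/3) for k = 0, 1, 2 gives y = 5.630907, -1.217643, -4.413264.
λ_k = y_k − 1.333333 gives λ = 4.2976, -2.5510, -5.7466 (check: the sum is -4.0000 = tr M).

Hence λ_max = 4.2976 and λ_min = -5.7466.


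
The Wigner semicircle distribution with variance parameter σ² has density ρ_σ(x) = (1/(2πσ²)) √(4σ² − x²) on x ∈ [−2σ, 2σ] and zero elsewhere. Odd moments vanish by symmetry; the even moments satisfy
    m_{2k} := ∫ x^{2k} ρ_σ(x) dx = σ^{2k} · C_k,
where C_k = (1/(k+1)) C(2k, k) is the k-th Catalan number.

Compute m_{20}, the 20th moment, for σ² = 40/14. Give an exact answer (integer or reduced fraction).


By the scaled semicircle moment identity, m_{2k} = σ^{2k} · C_k with k = 10.
C_10 = (1/(k+1)) · C(2k, k) = (1/11) · C(20, 10) = (1/11) · 184756 = 16796.
σ^{2k} = (σ²)^k = (40/14)^10 = 10240000000000/282475249.

Therefore m_{20} = σ^{20} · C_10 = (10240000000000/282475249) · 16796 = 171991040000000000/282475249.


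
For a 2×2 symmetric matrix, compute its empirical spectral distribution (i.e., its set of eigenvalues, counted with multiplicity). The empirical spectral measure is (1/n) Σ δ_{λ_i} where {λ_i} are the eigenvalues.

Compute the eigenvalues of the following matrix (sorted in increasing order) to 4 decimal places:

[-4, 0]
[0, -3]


Since M is real symmetric, both eigenvalues are real; they are the roots of det(λI − M) = λ² − (tr M) λ + det M.
tr M = -4 + (-3) = -7.
det M = (-4)·(-3) − 0² = 12 − 0 = 12.
Characteristic polynomial: λ² + 7λ + 12 = 0.
Discriminant Δ = (tr M)² − 4·det M = 49 − 48 = 1; √Δ = 1.000000.
λ = (tr M ± √Δ)/2 = (-7 ± 1.000000)/2, giving (tr M − √Δ)/2 = -4.0000 and (tr M + √Δ)/2 = -3.0000.

Eigenvalues sorted in increasing order: [-4.0000, -3.0000].


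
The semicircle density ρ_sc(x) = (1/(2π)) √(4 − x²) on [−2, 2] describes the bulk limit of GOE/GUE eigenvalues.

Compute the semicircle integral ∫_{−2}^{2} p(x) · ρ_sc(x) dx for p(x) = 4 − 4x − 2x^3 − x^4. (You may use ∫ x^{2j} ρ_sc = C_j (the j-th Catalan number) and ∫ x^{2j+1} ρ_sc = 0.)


Write p(x) = Σ a_i x^i, split into monomials and integrate each against ρ_sc separately.
Using ∫ x^{2j} ρ_sc = C_j = (1/(j+1)) C(2j, j) (Catalan numbers) and ∫ x^{2j+1} ρ_sc = 0 (odd monomials vanish by symmetry):
  i = 0 (even): a_0 · C_{0} = 4 · 1 = 4
  i = 1 (odd): ∫ x^1 ρ_sc = 0 (vanishes)
  i = 3 (odd): ∫ x^3 ρ_sc = 0 (vanishes)
  i = 4 (even): a_4 · C_{2} = -1 · 2 = -2

Summing the contributions: ∫_{−2}^{2} p(x) ρ_sc(x) dx = 4 + (-2) = 2.
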